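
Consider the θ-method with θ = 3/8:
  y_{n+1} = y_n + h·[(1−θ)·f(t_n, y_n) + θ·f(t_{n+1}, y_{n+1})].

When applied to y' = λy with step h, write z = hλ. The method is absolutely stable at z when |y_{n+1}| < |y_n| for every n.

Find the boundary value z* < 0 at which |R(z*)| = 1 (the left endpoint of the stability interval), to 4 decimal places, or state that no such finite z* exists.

left endpoint -8.0000.

Set f=λy, z=hλ:
  y_{n+1} = y_n + z·[5/8·y_n + 3/8·y_{n+1}] ⇒ (1 − 3/8z)y_{n+1} = (1 + 5/8z)y_n
  so R(z) = (1 + 5/8z)/(1 − 3/8z).

Boundary: |R(x)|=1, x<0.
x=-0.45: |R|=0.6150
R=−1: 1+5/8x = −1+3/8x ⇒ -1/4x=2 ⇒ x=2/(-1/4)=-8.0000
Confirm numerically:
  x=-7.769: |R|=0.98524 <1
  x=-7.217: |R|=0.94719 <1
  x=-6.868: |R|=0.92085 <1
  x=-4.062: |R|=0.60983 <1
  x=-8.515: |R|=1.03071 >1
  x=-8.343: |R|=1.02077 >1
Stable set (-8.0000, 0).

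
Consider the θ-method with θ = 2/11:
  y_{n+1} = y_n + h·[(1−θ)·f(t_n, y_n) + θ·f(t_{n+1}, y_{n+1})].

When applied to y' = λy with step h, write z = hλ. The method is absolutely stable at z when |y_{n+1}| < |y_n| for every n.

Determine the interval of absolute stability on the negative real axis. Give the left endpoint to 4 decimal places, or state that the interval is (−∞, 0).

(-3.1429, 0).

Test eqn y'=λy, z=hλ:
  y_{n+1} = y_n + z·[9/11·y_n + 2/11·y_{n+1}] ⇒ (1 − 2/11z)y_{n+1} = (1 + 9/11z)y_n
  Hence R(z) = (1 + 9/11z)/(1 − 2/11z).

Need |R(x)|<1, x<0.
x=-1.33: |R|=0.0710
R=−1: 1+9/11x = −1+2/11x ⇒ -7/11x=2 ⇒ x=2/(-7/11)=-3.1429
Confirm numerically:
  x=-3.002: |R|=0.94201 <1
  x=-2.222: |R|=0.58262 <1
  x=-1.767: |R|=0.33735 <1
  x=-3.714: |R|=1.21695 >1
  x=-3.194: |R|=1.02059 >1
Stable set (-3.1429, 0).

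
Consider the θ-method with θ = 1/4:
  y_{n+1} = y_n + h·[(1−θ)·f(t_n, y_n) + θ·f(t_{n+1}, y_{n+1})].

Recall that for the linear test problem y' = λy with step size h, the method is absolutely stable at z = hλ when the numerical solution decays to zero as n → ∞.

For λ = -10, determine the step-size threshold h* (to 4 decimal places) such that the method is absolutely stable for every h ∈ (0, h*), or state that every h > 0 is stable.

(-4.0000,0); λ=-10 ⇒ h* = (4)/10 = 0.4000.

With y'=λy (z=hλ):
  y_{n+1} = y_n + z·[3/4·y_n + 1/4·y_{n+1}] ⇒ (1 − 1/4z)y_{n+1} = (1 + 3/4z)y_n
  R(z) = (1 + 3/4z)/(1 − 1/4z).

Solve |R(x)|<1 on ℝ⁻.
x=-1.35: |R|=0.0093
R=−1: 1+3/4x = −1+1/4x ⇒ -1/2x=2 ⇒ x=2/(-1/2)=-4.0000
Confirm numerically:
  x=-2.673: |R|=0.60228 <1
  x=-2.542: |R|=0.55426 <1
  x=-1.737: |R|=0.21109 <1
  x=-4.401: |R|=1.09546 >1
  x=-4.187: |R|=1.04568 >1
So |R|<1 on (-4.0000, 0).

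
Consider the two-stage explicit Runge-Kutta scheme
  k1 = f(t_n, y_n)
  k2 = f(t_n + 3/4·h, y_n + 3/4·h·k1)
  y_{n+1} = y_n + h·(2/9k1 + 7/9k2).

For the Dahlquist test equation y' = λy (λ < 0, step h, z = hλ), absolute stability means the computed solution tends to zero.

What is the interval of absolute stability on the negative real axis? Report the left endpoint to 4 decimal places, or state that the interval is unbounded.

z∈(-1.7143,0).

Test eqn y'=λy, z=hλ:
  k1=λy_n ⇒ h·k1=z·y_n;  k2=λ(1+3/4z)y_n ⇒ h·k2=z(1+3/4z)y_n
  y_{n+1}/y_n = 1 + 2/9z + 7/9z(1+3/4z) = 1 + z + 7/12z²
  Hence R(z) = 1 + z + 7/12z².

Find x<0 with |R(x)|<1.
x=-1.27: |R|=0.6709
R=1: x+7/12x²=0 ⇒ x=−12/7=-1.7143; min R=1−1/(4·7/12)=0.5714>−1
Confirm numerically:
  x=-1.551: |R|=0.85227 <1
  x=-1.179: |R|=0.63186 <1
  x=-0.837: |R|=0.57167 <1
  x=-1.952: |R|=1.27068 >1
  x=-1.781: |R|=1.06931 >1
Stable set (-1.7143, 0).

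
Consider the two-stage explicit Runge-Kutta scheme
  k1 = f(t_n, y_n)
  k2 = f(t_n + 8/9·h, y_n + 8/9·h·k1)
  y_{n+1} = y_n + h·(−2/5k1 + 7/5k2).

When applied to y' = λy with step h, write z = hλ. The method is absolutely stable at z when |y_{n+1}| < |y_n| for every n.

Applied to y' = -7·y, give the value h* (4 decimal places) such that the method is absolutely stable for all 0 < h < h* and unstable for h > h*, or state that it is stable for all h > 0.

(-0.8036,0); λ=-7 ⇒ h* = (45/56)/7 = 0.1148.

Set f=λy, z=hλ:
  k1=λy_n ⇒ h·k1=z·y_n;  k2=λ(1+8/9z)y_n ⇒ h·k2=z(1+8/9z)y_n
  y_{n+1}/y_n = 1 − 2/5z + 7/5z(1+8/9z) = 1 + z + 56/45z²
  so R(z) = 1 + z + 56/45z².

Boundary: |R(x)|=1, x<0.
x=-0.77: |R|=0.9678
R=1: x+56/45x²=0 ⇒ x=−45/56=-0.8036; min R=1−1/(4·56/45)=0.7991>−1
Confirm numerically:
  x=-0.519: |R|=0.81620 <1
  x=-0.513: |R|=0.81450 <1
  x=-0.497: |R|=0.81039 <1
  x=-1.105: |R|=1.41450 >1
  x=-1.026: |R|=1.28400 >1
Interval (-0.8036, 0).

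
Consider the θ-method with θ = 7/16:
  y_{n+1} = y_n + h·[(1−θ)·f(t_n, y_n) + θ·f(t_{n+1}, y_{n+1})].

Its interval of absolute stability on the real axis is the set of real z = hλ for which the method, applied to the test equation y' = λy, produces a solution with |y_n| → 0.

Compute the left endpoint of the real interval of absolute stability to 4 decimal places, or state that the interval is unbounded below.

On y'=λy, z=hλ:
  y_{n+1} = y_n + z·[9/16·y_n + 7/16·y_{n+1}] ⇒ (1 − 7/16z)y_{n+1} = (1 + 9/16z)y_n
  Hence R(z) = (1 + 9/16z)/(1 − 7/16z).

Need |R(x)|<1, x<0.
x=-0.74: |R|=0.4410
R=−1: 1+9/16x = −1+7/16x ⇒ -1/8x=2 ⇒ x=2/(-1/8)=-16.0000
Confirm numerically:
  x=-14.693: |R|=0.97801 <1
  x=-10.625: |R|=0.88105 <1
  x=-6.762: |R|=0.70828 <1
  x=-16.526: |R|=1.00799 >1
  x=-16.302: |R|=1.00464 >1
  x=-16.155: |R|=1.00240 >1
So |R|<1 on (-16.0000, 0).

z* = -16.0000.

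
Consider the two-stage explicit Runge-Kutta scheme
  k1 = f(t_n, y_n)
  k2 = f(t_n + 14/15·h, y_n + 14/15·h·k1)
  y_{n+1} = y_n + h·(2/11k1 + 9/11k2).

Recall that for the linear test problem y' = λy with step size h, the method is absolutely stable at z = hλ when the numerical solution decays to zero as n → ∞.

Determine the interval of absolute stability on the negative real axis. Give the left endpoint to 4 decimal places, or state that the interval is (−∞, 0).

(-1.3095, 0).

Set f=λy, z=hλ:
  k1=λy_n ⇒ h·k1=z·y_n;  k2=λ(1+14/15z)y_n ⇒ h·k2=z(1+14/15z)y_n
  y_{n+1}/y_n = 1 + 2/11z + 9/11z(1+14/15z) = 1 + z + 42/55z²
  ⇒ R(z) = 1 + z + 42/55z².

Need |R(x)|<1, x<0.
x=-1.34: |R|=1.0312
R=1: x+42/55x²=0 ⇒ x=−55/42=-1.3095; min R=1−1/(4·42/55)=0.6726>−1
Confirm numerically:
  x=-1.127: |R|=0.84292 <1
  x=-1.089: |R|=0.81661 <1
  x=-0.996: |R|=0.76154 <1
  x=-0.840: |R|=0.69882 <1
  x=-1.898: |R|=1.85293 >1
  x=-1.751: |R|=1.59031 >1
So |R|<1 on (-1.3095, 0).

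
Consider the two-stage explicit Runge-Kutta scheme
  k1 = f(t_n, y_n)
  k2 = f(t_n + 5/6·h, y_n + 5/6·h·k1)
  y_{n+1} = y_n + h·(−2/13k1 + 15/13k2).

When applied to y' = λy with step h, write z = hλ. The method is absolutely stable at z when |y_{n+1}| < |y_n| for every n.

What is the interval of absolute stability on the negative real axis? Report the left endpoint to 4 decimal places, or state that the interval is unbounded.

z∈(-1.0400,0).

On y'=λy, z=hλ:
  k1=λy_n ⇒ h·k1=z·y_n;  k2=λ(1+5/6z)y_n ⇒ h·k2=z(1+5/6z)y_n
  y_{n+1}/y_n = 1 − 2/13z + 15/13z(1+5/6z) = 1 + z + 25/26z²
  Hence R(z) = 1 + z + 25/26z².

Solve |R(x)|<1 on ℝ⁻.
x=-1.03: |R|=0.9901
R=1: x+25/26x²=0 ⇒ x=−26/25=-1.0400; min R=1−1/(4·25/26)=0.7400>−1
Confirm numerically:
  x=-0.921: |R|=0.89462 <1
  x=-0.807: |R|=0.81920 <1
  x=-0.583: |R|=0.74382 <1
  x=-1.594: |R|=1.84911 >1
  x=-1.184: |R|=1.16394 >1
  x=-1.157: |R|=1.13016 >1
Stable set (-1.0400, 0).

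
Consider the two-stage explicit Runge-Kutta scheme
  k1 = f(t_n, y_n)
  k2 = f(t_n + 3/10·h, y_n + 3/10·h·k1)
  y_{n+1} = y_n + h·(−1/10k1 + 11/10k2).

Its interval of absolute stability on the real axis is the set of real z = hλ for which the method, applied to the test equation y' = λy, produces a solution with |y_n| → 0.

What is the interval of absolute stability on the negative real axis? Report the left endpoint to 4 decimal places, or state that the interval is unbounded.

On y'=λy, z=hλ:
  k1=λy_n ⇒ h·k1=z·y_n;  k2=λ(1+3/10z)y_n ⇒ h·k2=z(1+3/10z)y_n
  y_{n+1}/y_n = 1 − 1/10z + 11/10z(1+3/10z) = 1 + z + 33/100z²
  R(z) = 1 + z + 33/100z².

Find x<0 with |R(x)|<1.
x=-1.62: |R|=0.2461
R=1: x+33/100x²=0 ⇒ x=−100/33=-3.0303; min R=1−1/(4·33/100)=0.2424>−1
Confirm numerically:
  x=-2.235: |R|=0.41342 <1
  x=-1.557: |R|=0.24300 <1
  x=-1.294: |R|=0.25856 <1
  x=-1.287: |R|=0.25960 <1
  x=-3.316: |R|=1.31263 >1
  x=-3.294: |R|=1.28664 >1
Interval (-3.0303, 0).

(-3.0303, 0).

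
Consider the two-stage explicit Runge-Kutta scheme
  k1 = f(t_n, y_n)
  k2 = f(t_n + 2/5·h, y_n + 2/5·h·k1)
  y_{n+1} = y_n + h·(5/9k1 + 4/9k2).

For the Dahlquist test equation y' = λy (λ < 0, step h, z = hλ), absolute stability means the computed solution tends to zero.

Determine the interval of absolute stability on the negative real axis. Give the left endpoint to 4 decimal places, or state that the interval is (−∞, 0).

z∈(-5.6250,0).

Test eqn y'=λy, z=hλ:
  k1=λy_n ⇒ h·k1=z·y_n;  k2=λ(1+2/5z)y_n ⇒ h·k2=z(1+2/5z)y_n
  y_{n+1}/y_n = 1 + 5/9z + 4/9z(1+2/5z) = 1 + z + 8/45z²
  R(z) = 1 + z + 8/45z².

Solve |R(x)|<1 on ℝ⁻.
x=-0.91: |R|=0.2372
R=1: x+8/45x²=0 ⇒ x=−45/8=-5.6250; min R=1−1/(4·8/45)=-0.4062>−1
Confirm numerically:
  x=-5.047: |R|=0.48139 <1
  x=-3.004: |R|=0.39973 <1
  x=-2.916: |R|=0.40435 <1
  x=-6.085: |R|=1.49762 >1
  x=-5.831: |R|=1.21354 >1
  x=-5.648: |R|=1.02309 >1
Interval (-5.6250, 0).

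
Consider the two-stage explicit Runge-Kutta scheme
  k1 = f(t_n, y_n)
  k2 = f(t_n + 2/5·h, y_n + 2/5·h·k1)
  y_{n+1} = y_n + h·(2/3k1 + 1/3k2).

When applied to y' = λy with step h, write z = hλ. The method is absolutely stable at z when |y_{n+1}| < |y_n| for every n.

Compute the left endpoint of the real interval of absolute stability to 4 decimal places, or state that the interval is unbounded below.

Set f=λy, z=hλ:
  k1=λy_n ⇒ h·k1=z·y_n;  k2=λ(1+2/5z)y_n ⇒ h·k2=z(1+2/5z)y_n
  y_{n+1}/y_n = 1 + 2/3z + 1/3z(1+2/5z) = 1 + z + 2/15z²
  ⇒ R(z) = 1 + z + 2/15z².

Boundary: |R(x)|=1, x<0.
x=-1.74: |R|=0.3363
R=1: x+2/15x²=0 ⇒ x=−15/2=-7.5000; min R=1−1/(4·2/15)=-0.8750>−1
Confirm numerically:
  x=-5.388: |R|=0.51726 <1
  x=-4.752: |R|=0.74113 <1
  x=-4.226: |R|=0.84479 <1
  x=-3.855: |R|=0.87353 <1
  x=-7.797: |R|=1.30876 >1
  x=-7.718: |R|=1.22434 >1
  x=-7.603: |R|=1.10441 >1
Interval (-7.5000, 0).

z* = -7.5000.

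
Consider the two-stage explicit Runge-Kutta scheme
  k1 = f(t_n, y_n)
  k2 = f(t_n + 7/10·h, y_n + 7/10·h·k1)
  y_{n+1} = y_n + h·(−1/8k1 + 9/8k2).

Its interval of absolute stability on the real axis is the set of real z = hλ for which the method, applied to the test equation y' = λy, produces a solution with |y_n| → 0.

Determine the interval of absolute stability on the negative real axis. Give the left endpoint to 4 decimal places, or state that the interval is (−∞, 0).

On y'=λy, z=hλ:
  k1=λy_n ⇒ h·k1=z·y_n;  k2=λ(1+7/10z)y_n ⇒ h·k2=z(1+7/10z)y_n
  y_{n+1}/y_n = 1 − 1/8z + 9/8z(1+7/10z) = 1 + z + 63/80z²
  ⇒ R(z) = 1 + z + 63/80z².

Solve |R(x)|<1 on ℝ⁻.
x=-0.87: |R|=0.7261
R=1: x+63/80x²=0 ⇒ x=−80/63=-1.2698; min R=1−1/(4·63/80)=0.6825>−1
Confirm numerically:
  x=-0.949: |R|=0.76022 <1
  x=-0.772: |R|=0.69734 <1
  x=-0.743: |R|=0.69174 <1
  x=-0.731: |R|=0.68981 <1
  x=-1.627: |R|=1.45761 >1
  x=-1.595: |R|=1.40842 >1
  x=-1.429: |R|=1.17911 >1
Stable set (-1.2698, 0).

z∈(-1.2698,0).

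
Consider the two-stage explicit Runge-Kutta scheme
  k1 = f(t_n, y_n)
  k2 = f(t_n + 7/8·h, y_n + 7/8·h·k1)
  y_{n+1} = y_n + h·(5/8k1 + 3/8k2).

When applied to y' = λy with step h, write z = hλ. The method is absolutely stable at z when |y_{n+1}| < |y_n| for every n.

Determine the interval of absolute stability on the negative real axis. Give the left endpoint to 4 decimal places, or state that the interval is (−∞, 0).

z∈(-3.0476,0).

Set f=λy, z=hλ:
  k1=λy_n ⇒ h·k1=z·y_n;  k2=λ(1+7/8z)y_n ⇒ h·k2=z(1+7/8z)y_n
  y_{n+1}/y_n = 1 + 5/8z + 3/8z(1+7/8z) = 1 + z + 21/64z²
  R(z) = 1 + z + 21/64z².

Need |R(x)|<1, x<0.
x=-0.47: |R|=0.6025
R=1: x+21/64x²=0 ⇒ x=−64/21=-3.0476; min R=1−1/(4·21/64)=0.2381>−1
Confirm numerically:
  x=-2.423: |R|=0.50340 <1
  x=-1.855: |R|=0.27409 <1
  x=-1.406: |R|=0.24265 <1
  x=-3.497: |R|=1.51564 >1
  x=-3.405: |R|=1.39929 >1
  x=-3.099: |R|=1.05225 >1
So |R|<1 on (-3.0476, 0).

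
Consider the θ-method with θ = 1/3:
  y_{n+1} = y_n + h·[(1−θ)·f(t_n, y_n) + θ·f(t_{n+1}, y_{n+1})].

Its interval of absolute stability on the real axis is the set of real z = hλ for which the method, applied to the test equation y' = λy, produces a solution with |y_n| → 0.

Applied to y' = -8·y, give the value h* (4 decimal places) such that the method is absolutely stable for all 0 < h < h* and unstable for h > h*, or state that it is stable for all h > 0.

(-6.0000,0); λ=-8 ⇒ h* = (6)/8 = 0.7500.

Test eqn y'=λy, z=hλ:
  y_{n+1} = y_n + z·[2/3·y_n + 1/3·y_{n+1}] ⇒ (1 − 1/3z)y_{n+1} = (1 + 2/3z)y_n
  Hence R(z) = (1 + 2/3z)/(1 − 1/3z).

Need |R(x)|<1, x<0.
x=-0.95: |R|=0.2785
R=−1: 1+2/3x = −1+1/3x ⇒ -1/3x=2 ⇒ x=2/(-1/3)=-6.0000
Confirm numerically:
  x=-4.057: |R|=0.72467 <1
  x=-3.174: |R|=0.54227 <1
  x=-2.868: |R|=0.46626 <1
  x=-6.583: |R|=1.06084 >1
  x=-6.328: |R|=1.03516 >1
Interval (-6.0000, 0).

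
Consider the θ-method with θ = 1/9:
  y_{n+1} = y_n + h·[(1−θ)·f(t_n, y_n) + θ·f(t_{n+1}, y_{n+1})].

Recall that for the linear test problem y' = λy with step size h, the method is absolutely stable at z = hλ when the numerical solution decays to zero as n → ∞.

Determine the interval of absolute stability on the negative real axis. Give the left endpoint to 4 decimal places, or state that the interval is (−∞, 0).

Set f=λy, z=hλ:
  y_{n+1} = y_n + z·[8/9·y_n + 1/9·y_{n+1}] ⇒ (1 − 1/9z)y_{n+1} = (1 + 8/9z)y_n
  so R(z) = (1 + 8/9z)/(1 − 1/9z).

Need |R(x)|<1, x<0.
x=-0.36: |R|=0.6538
R=−1: 1+8/9x = −1+1/9x ⇒ -7/9x=2 ⇒ x=2/(-7/9)=-2.5714
Confirm numerically:
  x=-2.298: |R|=0.83059 <1
  x=-1.759: |R|=0.47142 <1
  x=-1.527: |R|=0.30550 <1
  x=-1.076: |R|=0.03890 <1
  x=-2.892: |R|=1.18870 >1
  x=-2.665: |R|=1.05615 >1
  x=-2.657: |R|=1.05139 >1
So |R|<1 on (-2.5714, 0).

(-2.5714, 0).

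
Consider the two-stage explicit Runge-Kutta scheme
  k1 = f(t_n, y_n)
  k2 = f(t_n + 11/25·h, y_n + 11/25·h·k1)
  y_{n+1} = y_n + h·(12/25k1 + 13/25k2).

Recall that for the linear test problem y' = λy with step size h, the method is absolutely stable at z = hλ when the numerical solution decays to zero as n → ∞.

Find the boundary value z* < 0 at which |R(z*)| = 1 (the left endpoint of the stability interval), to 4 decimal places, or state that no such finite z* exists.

On y'=λy, z=hλ:
  k1=λy_n ⇒ h·k1=z·y_n;  k2=λ(1+11/25z)y_n ⇒ h·k2=z(1+11/25z)y_n
  y_{n+1}/y_n = 1 + 12/25z + 13/25z(1+11/25z) = 1 + z + 143/625z²
  Hence R(z) = 1 + z + 143/625z².

Need |R(x)|<1, x<0.
x=-1.11: |R|=0.1719
R=1: x+143/625x²=0 ⇒ x=−625/143=-4.3706; min R=1−1/(4·143/625)=-0.0927>−1
Confirm numerically:
  x=-4.026: |R|=0.68255 <1
  x=-3.935: |R|=0.60779 <1
  x=-2.006: |R|=0.08530 <1
  x=-1.761: |R|=0.05146 <1
  x=-4.622: |R|=1.26583 >1
  x=-4.529: |R|=1.16411 >1
Stable set (-4.3706, 0).

left endpoint -4.3706.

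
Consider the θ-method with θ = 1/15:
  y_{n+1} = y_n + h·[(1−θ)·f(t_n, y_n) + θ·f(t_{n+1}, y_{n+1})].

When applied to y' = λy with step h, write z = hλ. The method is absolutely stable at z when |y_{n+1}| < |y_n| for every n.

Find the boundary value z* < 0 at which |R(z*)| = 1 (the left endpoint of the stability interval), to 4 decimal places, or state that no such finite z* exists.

On y'=λy, z=hλ:
  y_{n+1} = y_n + z·[14/15·y_n + 1/15·y_{n+1}] ⇒ (1 − 1/15z)y_{n+1} = (1 + 14/15z)y_n
  ⇒ R(z) = (1 + 14/15z)/(1 − 1/15z).

Solve |R(x)|<1 on ℝ⁻.
x=-0.78: |R|=0.2586
R=−1: 1+14/15x = −1+1/15x ⇒ -13/15x=2 ⇒ x=2/(-13/15)=-2.3077
Confirm numerically:
  x=-2.063: |R|=0.81357 <1
  x=-1.729: |R|=0.55030 <1
  x=-1.644: |R|=0.48161 <1
  x=-1.411: |R|=0.28968 <1
  x=-2.613: |R|=1.22534 >1
  x=-2.429: |R|=1.09048 >1
So |R|<1 on (-2.3077, 0).

z* = -2.3077.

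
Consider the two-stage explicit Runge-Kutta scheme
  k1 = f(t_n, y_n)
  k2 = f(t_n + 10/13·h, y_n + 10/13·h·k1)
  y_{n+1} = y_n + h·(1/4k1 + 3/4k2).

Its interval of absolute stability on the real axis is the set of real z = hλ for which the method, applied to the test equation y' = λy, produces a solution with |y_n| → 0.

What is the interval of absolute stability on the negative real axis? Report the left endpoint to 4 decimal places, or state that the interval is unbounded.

z∈(-1.7333,0).

Test eqn y'=λy, z=hλ:
  k1=λy_n ⇒ h·k1=z·y_n;  k2=λ(1+10/13z)y_n ⇒ h·k2=z(1+10/13z)y_n
  y_{n+1}/y_n = 1 + 1/4z + 3/4z(1+10/13z) = 1 + z + 15/26z²
  ⇒ R(z) = 1 + z + 15/26z².

Boundary: |R(x)|=1, x<0.
x=-1.58: |R|=0.8602
R=1: x+15/26x²=0 ⇒ x=−26/15=-1.7333; min R=1−1/(4·15/26)=0.5667>−1
Confirm numerically:
  x=-1.593: |R|=0.87103 <1
  x=-1.516: |R|=0.80992 <1
  x=-0.840: |R|=0.56708 <1
  x=-2.297: |R|=1.74697 >1
  x=-1.903: |R|=1.18627 >1
Interval (-1.7333, 0).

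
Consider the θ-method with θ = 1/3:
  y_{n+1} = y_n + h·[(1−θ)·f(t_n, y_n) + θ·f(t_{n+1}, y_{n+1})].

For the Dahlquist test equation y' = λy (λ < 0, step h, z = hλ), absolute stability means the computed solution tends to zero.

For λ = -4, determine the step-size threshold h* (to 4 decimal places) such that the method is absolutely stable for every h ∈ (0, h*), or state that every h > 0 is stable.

(-6.0000,0); λ=-4 ⇒ h* = (6)/4 = 1.5000.

Test eqn y'=λy, z=hλ:
  y_{n+1} = y_n + z·[2/3·y_n + 1/3·y_{n+1}] ⇒ (1 − 1/3z)y_{n+1} = (1 + 2/3z)y_n
  so R(z) = (1 + 2/3z)/(1 − 1/3z).

Find x<0 with |R(x)|<1.
x=-1.34: |R|=0.0737
R=−1: 1+2/3x = −1+1/3x ⇒ -1/3x=2 ⇒ x=2/(-1/3)=-6.0000
Confirm numerically:
  x=-4.742: |R|=0.83751 <1
  x=-3.900: |R|=0.69565 <1
  x=-3.467: |R|=0.60832 <1
  x=-2.694: |R|=0.41939 <1
  x=-6.485: |R|=1.05113 >1
  x=-6.092: |R|=1.01012 >1
So |R|<1 on (-6.0000, 0).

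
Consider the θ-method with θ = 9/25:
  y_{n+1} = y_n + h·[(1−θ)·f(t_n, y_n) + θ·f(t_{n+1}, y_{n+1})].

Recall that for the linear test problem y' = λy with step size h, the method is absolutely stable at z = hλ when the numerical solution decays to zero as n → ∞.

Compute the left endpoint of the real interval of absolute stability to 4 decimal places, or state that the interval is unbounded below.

z* = -7.1429.

On y'=λy, z=hλ:
  y_{n+1} = y_n + z·[16/25·y_n + 9/25·y_{n+1}] ⇒ (1 − 9/25z)y_{n+1} = (1 + 16/25z)y_n
  R(z) = (1 + 16/25z)/(1 − 9/25z).

Boundary: |R(x)|=1, x<0.
x=-1.22: |R|=0.1523
R=−1: 1+16/25x = −1+9/25x ⇒ -7/25x=2 ⇒ x=2/(-7/25)=-7.1429
Confirm numerically:
  x=-6.570: |R|=0.95234 <1
  x=-6.337: |R|=0.93123 <1
  x=-5.822: |R|=0.88054 <1
  x=-7.690: |R|=1.04065 >1
  x=-7.189: |R|=1.00360 >1
Stable set (-7.1429, 0).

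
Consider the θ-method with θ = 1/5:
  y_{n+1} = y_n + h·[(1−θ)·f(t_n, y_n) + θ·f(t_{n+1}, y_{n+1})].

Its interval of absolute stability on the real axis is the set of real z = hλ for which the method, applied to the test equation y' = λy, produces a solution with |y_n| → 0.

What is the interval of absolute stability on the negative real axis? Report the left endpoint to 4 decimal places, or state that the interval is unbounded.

On y'=λy, z=hλ:
  y_{n+1} = y_n + z·[4/5·y_n + 1/5·y_{n+1}] ⇒ (1 − 1/5z)y_{n+1} = (1 + 4/5z)y_n
  so R(z) = (1 + 4/5z)/(1 − 1/5z).

Boundary: |R(x)|=1, x<0.
x=-1.58: |R|=0.2006
R=−1: 1+4/5x = −1+1/5x ⇒ -3/5x=2 ⇒ x=2/(-3/5)=-3.3333
Confirm numerically:
  x=-2.579: |R|=0.70141 <1
  x=-1.920: |R|=0.38728 <1
  x=-1.733: |R|=0.28694 <1
  x=-3.902: |R|=1.19164 >1
  x=-3.614: |R|=1.09775 >1
  x=-3.517: |R|=1.06469 >1
Stable set (-3.3333, 0).

z∈(-3.3333,0).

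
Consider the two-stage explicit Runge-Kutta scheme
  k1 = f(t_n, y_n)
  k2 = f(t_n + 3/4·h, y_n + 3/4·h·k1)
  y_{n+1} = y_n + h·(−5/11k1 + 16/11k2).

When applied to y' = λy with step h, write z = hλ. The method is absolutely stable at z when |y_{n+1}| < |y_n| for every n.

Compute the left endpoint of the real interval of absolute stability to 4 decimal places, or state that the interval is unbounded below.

z* = -0.9167.

On y'=λy, z=hλ:
  k1=λy_n ⇒ h·k1=z·y_n;  k2=λ(1+3/4z)y_n ⇒ h·k2=z(1+3/4z)y_n
  y_{n+1}/y_n = 1 − 5/11z + 16/11z(1+3/4z) = 1 + z + 12/11z²
  ⇒ R(z) = 1 + z + 12/11z².

Solve |R(x)|<1 on ℝ⁻.
x=-0.95: |R|=1.0345
R=1: x+12/11x²=0 ⇒ x=−11/12=-0.9167; min R=1−1/(4·12/11)=0.7708>−1
Confirm numerically:
  x=-0.726: |R|=0.84899 <1
  x=-0.722: |R|=0.84667 <1
  x=-0.499: |R|=0.77264 <1
  x=-1.476: |R|=1.90063 >1
  x=-1.300: |R|=1.54364 >1
  x=-1.168: |R|=1.32024 >1
So |R|<1 on (-0.9167, 0).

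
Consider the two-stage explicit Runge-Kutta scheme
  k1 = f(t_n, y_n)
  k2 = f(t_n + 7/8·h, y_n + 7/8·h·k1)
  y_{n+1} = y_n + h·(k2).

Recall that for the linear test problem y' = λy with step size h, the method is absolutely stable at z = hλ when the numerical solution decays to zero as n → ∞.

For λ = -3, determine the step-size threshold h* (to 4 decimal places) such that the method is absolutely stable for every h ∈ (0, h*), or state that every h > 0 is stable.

(-1.1429,0); λ=-3 ⇒ h* = (8/7)/3 = 0.3810.

With y'=λy (z=hλ):
  k1=λy_n ⇒ h·k1=z·y_n;  k2=λ(1+7/8z)y_n ⇒ h·k2=z(1+7/8z)y_n
  y_{n+1}/y_n = 1 + z(1+7/8z) = 1 + z + 7/8z²
  R(z) = 1 + z + 7/8z².

Solve |R(x)|<1 on ℝ⁻.
x=-0.47: |R|=0.7233
R=1: x+7/8x²=0 ⇒ x=−8/7=-1.1429; min R=1−1/(4·7/8)=0.7143>−1
Confirm numerically:
  x=-1.088: |R|=0.94778 <1
  x=-0.602: |R|=0.71510 <1
  x=-0.551: |R|=0.71465 <1
  x=-0.530: |R|=0.71579 <1
  x=-1.521: |R|=1.50326 >1
  x=-1.333: |R|=1.22178 >1
Stable set (-1.1429, 0).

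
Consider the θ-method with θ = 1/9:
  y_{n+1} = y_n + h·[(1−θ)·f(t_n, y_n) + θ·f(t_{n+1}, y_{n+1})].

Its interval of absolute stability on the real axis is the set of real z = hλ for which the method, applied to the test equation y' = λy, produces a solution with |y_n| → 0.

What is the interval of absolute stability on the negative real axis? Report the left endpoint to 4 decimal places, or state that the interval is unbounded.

(-2.5714, 0).

With y'=λy (z=hλ):
  y_{n+1} = y_n + z·[8/9·y_n + 1/9·y_{n+1}] ⇒ (1 − 1/9z)y_{n+1} = (1 + 8/9z)y_n
  ⇒ R(z) = (1 + 8/9z)/(1 − 1/9z).

Need |R(x)|<1, x<0.
x=-0.87: |R|=0.2067
R=−1: 1+8/9x = −1+1/9x ⇒ -7/9x=2 ⇒ x=2/(-7/9)=-2.5714
Confirm numerically:
  x=-2.356: |R|=0.86721 <1
  x=-2.150: |R|=0.73543 <1
  x=-1.853: |R|=0.53663 <1
  x=-1.113: |R|=0.00949 <1
  x=-2.870: |R|=1.17607 >1
  x=-2.768: |R|=1.11693 >1
  x=-2.760: |R|=1.11224 >1
So |R|<1 on (-2.5714, 0).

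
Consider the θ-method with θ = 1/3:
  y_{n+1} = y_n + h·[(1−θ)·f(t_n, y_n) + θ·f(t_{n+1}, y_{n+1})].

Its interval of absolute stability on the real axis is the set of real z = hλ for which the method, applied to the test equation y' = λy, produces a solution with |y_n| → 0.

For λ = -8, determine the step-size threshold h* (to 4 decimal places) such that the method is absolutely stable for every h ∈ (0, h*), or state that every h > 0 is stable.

(-6.0000,0); λ=-8 ⇒ h* = (6)/8 = 0.7500.

On y'=λy, z=hλ:
  y_{n+1} = y_n + z·[2/3·y_n + 1/3·y_{n+1}] ⇒ (1 − 1/3z)y_{n+1} = (1 + 2/3z)y_n
  ⇒ R(z) = (1 + 2/3z)/(1 − 1/3z).

Boundary: |R(x)|=1, x<0.
x=-1.66: |R|=0.0687
R=−1: 1+2/3x = −1+1/3x ⇒ -1/3x=2 ⇒ x=2/(-1/3)=-6.0000
Confirm numerically:
  x=-5.197: |R|=0.90204 <1
  x=-3.343: |R|=0.58111 <1
  x=-3.187: |R|=0.54534 <1
  x=-2.484: |R|=0.35886 <1
  x=-6.359: |R|=1.03836 >1
  x=-6.143: |R|=1.01564 >1
  x=-6.084: |R|=1.00925 >1
Stable set (-6.0000, 0).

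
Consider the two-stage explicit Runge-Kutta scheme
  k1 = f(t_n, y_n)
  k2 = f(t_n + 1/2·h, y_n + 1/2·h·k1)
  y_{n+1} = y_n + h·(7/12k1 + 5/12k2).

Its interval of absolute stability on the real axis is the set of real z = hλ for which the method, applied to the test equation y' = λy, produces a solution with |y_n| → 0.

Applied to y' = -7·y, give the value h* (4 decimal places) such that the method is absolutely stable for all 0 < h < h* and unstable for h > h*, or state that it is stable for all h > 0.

(-4.8000,0); λ=-7 ⇒ h* = (24/5)/7 = 0.6857.

Set f=λy, z=hλ:
  k1=λy_n ⇒ h·k1=z·y_n;  k2=λ(1+1/2z)y_n ⇒ h·k2=z(1+1/2z)y_n
  y_{n+1}/y_n = 1 + 7/12z + 5/12z(1+1/2z) = 1 + z + 5/24z²
  R(z) = 1 + z + 5/24z².

Boundary: |R(x)|=1, x<0.
x=-0.62: |R|=0.4601
R=1: x+5/24x²=0 ⇒ x=−24/5=-4.8000; min R=1−1/(4·5/24)=-0.2000>−1
Confirm numerically:
  x=-4.474: |R|=0.69614 <1
  x=-3.184: |R|=0.07195 <1
  x=-3.111: |R|=0.09468 <1
  x=-2.185: |R|=0.19037 <1
  x=-4.967: |R|=1.17281 >1
  x=-4.937: |R|=1.14091 >1
Stable set (-4.8000, 0).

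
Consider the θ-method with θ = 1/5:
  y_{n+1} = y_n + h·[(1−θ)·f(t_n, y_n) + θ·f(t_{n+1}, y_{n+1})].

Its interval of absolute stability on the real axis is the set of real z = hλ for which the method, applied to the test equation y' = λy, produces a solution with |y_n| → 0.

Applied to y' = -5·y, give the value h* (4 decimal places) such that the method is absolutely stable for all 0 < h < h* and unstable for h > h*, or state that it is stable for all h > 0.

With y'=λy (z=hλ):
  y_{n+1} = y_n + z·[4/5·y_n + 1/5·y_{n+1}] ⇒ (1 − 1/5z)y_{n+1} = (1 + 4/5z)y_n
  ⇒ R(z) = (1 + 4/5z)/(1 − 1/5z).

Need |R(x)|<1, x<0.
x=-0.48: |R|=0.5620
R=−1: 1+4/5x = −1+1/5x ⇒ -3/5x=2 ⇒ x=2/(-3/5)=-3.3333
Confirm numerically:
  x=-2.660: |R|=0.73629 <1
  x=-2.522: |R|=0.67642 <1
  x=-1.495: |R|=0.15089 <1
  x=-1.335: |R|=0.05367 <1
  x=-3.823: |R|=1.16650 >1
  x=-3.663: |R|=1.11416 >1
  x=-3.424: |R|=1.03229 >1
Interval (-3.3333, 0).

(-3.3333,0); λ=-5 ⇒ h* = (10/3)/5 = 0.6667.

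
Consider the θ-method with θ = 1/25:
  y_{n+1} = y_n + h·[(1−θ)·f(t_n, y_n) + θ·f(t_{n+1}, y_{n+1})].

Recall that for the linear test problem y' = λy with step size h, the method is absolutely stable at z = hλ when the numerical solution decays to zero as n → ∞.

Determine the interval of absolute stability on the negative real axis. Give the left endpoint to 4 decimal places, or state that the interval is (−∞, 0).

(-2.1739, 0).

With y'=λy (z=hλ):
  y_{n+1} = y_n + z·[24/25·y_n + 1/25·y_{n+1}] ⇒ (1 − 1/25z)y_{n+1} = (1 + 24/25z)y_n
  so R(z) = (1 + 24/25z)/(1 − 1/25z).

Need |R(x)|<1, x<0.
x=-1.43: |R|=0.3526
R=−1: 1+24/25x = −1+1/25x ⇒ -23/25x=2 ⇒ x=2/(-23/25)=-2.1739
Confirm numerically:
  x=-2.075: |R|=0.91597 <1
  x=-1.726: |R|=0.61453 <1
  x=-1.481: |R|=0.39817 <1
  x=-0.877: |R|=0.15272 <1
  x=-2.574: |R|=1.33372 >1
  x=-2.561: |R|=1.32303 >1
  x=-2.427: |R|=1.21224 >1
So |R|<1 on (-2.1739, 0).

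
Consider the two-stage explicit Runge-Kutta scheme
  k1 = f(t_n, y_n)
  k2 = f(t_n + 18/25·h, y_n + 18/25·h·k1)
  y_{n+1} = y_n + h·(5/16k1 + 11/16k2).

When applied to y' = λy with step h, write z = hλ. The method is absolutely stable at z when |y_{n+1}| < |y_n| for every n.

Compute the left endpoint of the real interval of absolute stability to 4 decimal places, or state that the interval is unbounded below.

Set f=λy, z=hλ:
  k1=λy_n ⇒ h·k1=z·y_n;  k2=λ(1+18/25z)y_n ⇒ h·k2=z(1+18/25z)y_n
  y_{n+1}/y_n = 1 + 5/16z + 11/16z(1+18/25z) = 1 + z + 99/200z²
  so R(z) = 1 + z + 99/200z².

Solve |R(x)|<1 on ℝ⁻.
x=-1.45: |R|=0.5907
R=1: x+99/200x²=0 ⇒ x=−200/99=-2.0202; min R=1−1/(4·99/200)=0.4949>−1
Confirm numerically:
  x=-1.577: |R|=0.65403 <1
  x=-1.410: |R|=0.57411 <1
  x=-1.129: |R|=0.50195 <1
  x=-0.943: |R|=0.49718 <1
  x=-2.329: |R|=1.35600 >1
  x=-2.197: |R|=1.19227 >1
  x=-2.119: |R|=1.10363 >1
Stable set (-2.0202, 0).

left endpoint -2.0202.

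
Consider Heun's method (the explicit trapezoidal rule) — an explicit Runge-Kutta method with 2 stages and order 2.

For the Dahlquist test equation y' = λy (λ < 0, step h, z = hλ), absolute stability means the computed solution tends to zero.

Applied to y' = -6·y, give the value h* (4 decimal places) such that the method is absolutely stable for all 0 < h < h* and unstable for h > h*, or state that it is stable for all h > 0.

Set f=λy, z=hλ:
  order 2, 2-stage ⇒ R(z)=1+z+z^2/2
  (e.g. R(-0.66)=0.55780, |R|=0.55780)

Solve |R(x)|<1 on ℝ⁻.
x=-0.66: |R|=0.5578
|R(-1.53)|=0.6404 |R(-1.42)|=0.5882 |R(-1.02)|=0.5002
Bisect:
  x_lo=-2.3843 |R|=1.4581  x_hi=-0.3373 |R|=0.7196
  mid=-1.36078 |R|=0.56508 →hi
  mid=-1.87252 |R|=0.88065 →hi
  mid=-2.12839 |R|=1.13664 →lo
  mid=-2.00046 |R|=1.00046 →lo
  mid=-1.93649 |R|=0.93851 →hi
  mid=-1.96847 |R|=0.96897 →hi
  mid=-1.98447 |R|=0.98459 →hi
  mid=-1.99246 |R|=0.99249 →hi
  mid=-1.99646 |R|=0.99647 →hi
  mid=-1.99846 |R|=0.99846 →hi
  ...
  [-2.00008,-1.99996] ⇒ x*=-2.0000
So |R|<1 on (-2.0000, 0).

(-2.0000,0); λ=-6 ⇒ h* = 0.3333.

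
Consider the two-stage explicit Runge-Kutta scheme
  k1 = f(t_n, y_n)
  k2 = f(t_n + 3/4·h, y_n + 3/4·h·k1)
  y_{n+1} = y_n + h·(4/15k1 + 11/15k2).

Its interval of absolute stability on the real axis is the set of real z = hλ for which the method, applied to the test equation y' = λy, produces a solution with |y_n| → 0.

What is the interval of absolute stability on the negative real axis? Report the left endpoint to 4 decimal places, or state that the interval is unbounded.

With y'=λy (z=hλ):
  k1=λy_n ⇒ h·k1=z·y_n;  k2=λ(1+3/4z)y_n ⇒ h·k2=z(1+3/4z)y_n
  y_{n+1}/y_n = 1 + 4/15z + 11/15z(1+3/4z) = 1 + z + 11/20z²
  Hence R(z) = 1 + z + 11/20z².

Need |R(x)|<1, x<0.
x=-1.03: |R|=0.5535
R=1: x+11/20x²=0 ⇒ x=−20/11=-1.8182; min R=1−1/(4·11/20)=0.5455>−1
Confirm numerically:
  x=-0.929: |R|=0.54567 <1
  x=-0.922: |R|=0.54555 <1
  x=-0.851: |R|=0.54731 <1
  x=-2.325: |R|=1.64809 >1
  x=-2.140: |R|=1.37878 >1
So |R|<1 on (-1.8182, 0).

(-1.8182, 0).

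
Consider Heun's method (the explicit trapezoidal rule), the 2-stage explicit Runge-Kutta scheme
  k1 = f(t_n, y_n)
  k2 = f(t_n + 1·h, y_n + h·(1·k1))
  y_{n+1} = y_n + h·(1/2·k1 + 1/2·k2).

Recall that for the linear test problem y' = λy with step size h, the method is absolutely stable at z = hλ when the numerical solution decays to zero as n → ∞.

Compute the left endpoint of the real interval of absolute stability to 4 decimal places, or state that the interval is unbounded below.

left endpoint -2.0000.

Test eqn y'=λy, z=hλ:
  order 2, 2-stage ⇒ R(z)=1+z+z^2/2
  (e.g. R(-0.73)=0.53645, |R|=0.53645)

Solve |R(x)|<1 on ℝ⁻.
x=-0.73: |R|=0.5364
|R(-2.13)|=1.1384 |R(-0.99)|=0.5000 |R(-0.95)|=0.5012
Bisect:
  x_lo=-2.3074 |R|=1.3547  x_hi=-0.2725 |R|=0.7646
  mid=-1.28998 |R|=0.54204 →hi
  mid=-1.79871 |R|=0.81897 →hi
  mid=-2.05307 |R|=1.05448 →lo
  mid=-1.92589 |R|=0.92863 →hi
  mid=-1.98948 |R|=0.98954 →hi
  mid=-2.02128 |R|=1.02150 →lo
  mid=-2.00538 |R|=1.00539 →lo
  mid=-1.99743 |R|=0.99743 →hi
  ...
  [-2.00004,-1.99991] ⇒ x*=-2.0000
Stable set (-2.0000, 0).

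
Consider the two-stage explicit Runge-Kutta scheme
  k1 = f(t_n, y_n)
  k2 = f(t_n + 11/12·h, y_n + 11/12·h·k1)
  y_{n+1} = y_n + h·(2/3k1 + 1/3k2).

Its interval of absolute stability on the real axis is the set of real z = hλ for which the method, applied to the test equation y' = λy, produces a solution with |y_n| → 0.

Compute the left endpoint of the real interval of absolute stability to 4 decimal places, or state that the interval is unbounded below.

left endpoint -3.2727.

Test eqn y'=λy, z=hλ:
  k1=λy_n ⇒ h·k1=z·y_n;  k2=λ(1+11/12z)y_n ⇒ h·k2=z(1+11/12z)y_n
  y_{n+1}/y_n = 1 + 2/3z + 1/3z(1+11/12z) = 1 + z + 11/36z²
  so R(z) = 1 + z + 11/36z².

Need |R(x)|<1, x<0.
x=-1.34: |R|=0.2087
R=1: x+11/36x²=0 ⇒ x=−36/11=-3.2727; min R=1−1/(4·11/36)=0.1818>−1
Confirm numerically:
  x=-2.110: |R|=0.25036 <1
  x=-1.531: |R|=0.18521 <1
  x=-1.492: |R|=0.18819 <1
  x=-3.866: |R|=1.70082 >1
  x=-3.717: |R|=1.50458 >1
  x=-3.503: |R|=1.24647 >1
Stable set (-3.2727, 0).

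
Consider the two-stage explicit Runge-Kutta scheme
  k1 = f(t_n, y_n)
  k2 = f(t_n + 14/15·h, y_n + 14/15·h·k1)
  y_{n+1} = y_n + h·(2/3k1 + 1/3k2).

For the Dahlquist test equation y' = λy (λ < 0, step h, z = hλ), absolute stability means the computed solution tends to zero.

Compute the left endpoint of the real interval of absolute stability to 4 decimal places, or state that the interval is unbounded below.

z* = -3.2143.

Set f=λy, z=hλ:
  k1=λy_n ⇒ h·k1=z·y_n;  k2=λ(1+14/15z)y_n ⇒ h·k2=z(1+14/15z)y_n
  y_{n+1}/y_n = 1 + 2/3z + 1/3z(1+14/15z) = 1 + z + 14/45z²
  so R(z) = 1 + z + 14/45z².

Find x<0 with |R(x)|<1.
x=-0.93: |R|=0.3391
R=1: x+14/45x²=0 ⇒ x=−45/14=-3.2143; min R=1−1/(4·14/45)=0.1964>−1
Confirm numerically:
  x=-3.051: |R|=0.84501 <1
  x=-2.908: |R|=0.72290 <1
  x=-2.843: |R|=0.67160 <1
  x=-1.434: |R|=0.20576 <1
  x=-3.485: |R|=1.29351 >1
  x=-3.481: |R|=1.28885 >1
Interval (-3.2143, 0).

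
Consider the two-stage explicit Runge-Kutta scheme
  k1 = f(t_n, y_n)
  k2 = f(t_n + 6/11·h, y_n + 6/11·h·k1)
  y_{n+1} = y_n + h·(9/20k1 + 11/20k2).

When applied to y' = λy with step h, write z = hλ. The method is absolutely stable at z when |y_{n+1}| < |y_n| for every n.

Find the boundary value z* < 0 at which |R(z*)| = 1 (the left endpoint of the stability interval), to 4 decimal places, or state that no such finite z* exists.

left endpoint -3.3333.

With y'=λy (z=hλ):
  k1=λy_n ⇒ h·k1=z·y_n;  k2=λ(1+6/11z)y_n ⇒ h·k2=z(1+6/11z)y_n
  y_{n+1}/y_n = 1 + 9/20z + 11/20z(1+6/11z) = 1 + z + 3/10z²
  ⇒ R(z) = 1 + z + 3/10z².

Find x<0 with |R(x)|<1.
x=-1.05: |R|=0.2807
R=1: x+3/10x²=0 ⇒ x=−10/3=-3.3333; min R=1−1/(4·3/10)=0.1667>−1
Confirm numerically:
  x=-3.304: |R|=0.97092 <1
  x=-2.542: |R|=0.39653 <1
  x=-2.376: |R|=0.31761 <1
  x=-1.524: |R|=0.17277 <1
  x=-3.908: |R|=1.67374 >1
  x=-3.674: |R|=1.37548 >1
  x=-3.421: |R|=1.08997 >1
So |R|<1 on (-3.3333, 0).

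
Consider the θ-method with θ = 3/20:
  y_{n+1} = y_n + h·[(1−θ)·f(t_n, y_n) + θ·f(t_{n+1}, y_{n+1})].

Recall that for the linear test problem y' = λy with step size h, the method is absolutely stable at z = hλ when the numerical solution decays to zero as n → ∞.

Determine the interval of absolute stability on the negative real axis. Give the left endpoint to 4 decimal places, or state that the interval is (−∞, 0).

(-2.8571, 0).

Test eqn y'=λy, z=hλ:
  y_{n+1} = y_n + z·[17/20·y_n + 3/20·y_{n+1}] ⇒ (1 − 3/20z)y_{n+1} = (1 + 17/20z)y_n
  ⇒ R(z) = (1 + 17/20z)/(1 − 3/20z).

Solve |R(x)|<1 on ℝ⁻.
x=-0.69: |R|=0.3747
R=−1: 1+17/20x = −1+3/20x ⇒ -7/10x=2 ⇒ x=2/(-7/10)=-2.8571
Confirm numerically:
  x=-2.427: |R|=0.77926 <1
  x=-2.041: |R|=0.56261 <1
  x=-1.292: |R|=0.08226 <1
  x=-3.130: |R|=1.12998 >1
  x=-2.945: |R|=1.04266 >1
  x=-2.905: |R|=1.02333 >1
So |R|<1 on (-2.8571, 0).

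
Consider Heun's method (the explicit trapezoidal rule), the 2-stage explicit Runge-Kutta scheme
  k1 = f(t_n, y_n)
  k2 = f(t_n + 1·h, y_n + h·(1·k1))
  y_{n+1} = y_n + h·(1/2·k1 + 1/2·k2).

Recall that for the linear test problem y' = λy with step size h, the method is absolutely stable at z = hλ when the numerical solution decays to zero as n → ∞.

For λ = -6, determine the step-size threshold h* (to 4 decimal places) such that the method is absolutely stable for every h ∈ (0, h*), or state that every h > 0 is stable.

(-2.0000,0); λ=-6 ⇒ h* = 0.3333.

Test eqn y'=λy, z=hλ:
  order 2, 2-stage ⇒ R(z)=1+z+z^2/2
  (e.g. R(-0.77)=0.52645, |R|=0.52645)

Need |R(x)|<1, x<0.
x=-0.77: |R|=0.5264
|R(-1.84)|=0.8528 |R(-1.7)|=0.7450 |R(-0.87)|=0.5085
Bisect:
  x_lo=-2.5546 |R|=1.7084  x_hi=-0.3588 |R|=0.7056
  mid=-1.45673 |R|=0.60430 →hi
  mid=-2.00568 |R|=1.00570 →lo
  mid=-1.73121 |R|=0.76733 →hi
  mid=-1.86844 |R|=0.87710 →hi
  mid=-1.93706 |R|=0.93904 →hi
  mid=-1.97137 |R|=0.97178 →hi
  mid=-1.98853 |R|=0.98859 →hi
  mid=-1.99711 |R|=0.99711 →hi
  ...
  [-2.00005,-1.99992] ⇒ x*=-2.0000
So |R|<1 on (-2.0000, 0).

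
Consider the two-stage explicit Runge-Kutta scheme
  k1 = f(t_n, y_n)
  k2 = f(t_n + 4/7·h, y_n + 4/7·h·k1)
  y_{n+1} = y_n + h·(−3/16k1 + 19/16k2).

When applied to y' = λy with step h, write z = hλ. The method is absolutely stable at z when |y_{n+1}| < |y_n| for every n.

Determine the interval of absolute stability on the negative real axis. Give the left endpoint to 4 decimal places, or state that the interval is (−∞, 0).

z∈(-1.4737,0).

Test eqn y'=λy, z=hλ:
  k1=λy_n ⇒ h·k1=z·y_n;  k2=λ(1+4/7z)y_n ⇒ h·k2=z(1+4/7z)y_n
  y_{n+1}/y_n = 1 − 3/16z + 19/16z(1+4/7z) = 1 + z + 19/28z²
  R(z) = 1 + z + 19/28z².

Find x<0 with |R(x)|<1.
x=-0.46: |R|=0.6836
R=1: x+19/28x²=0 ⇒ x=−28/19=-1.4737; min R=1−1/(4·19/28)=0.6316>−1
Confirm numerically:
  x=-1.208: |R|=0.78221 <1
  x=-1.156: |R|=0.75080 <1
  x=-1.131: |R|=0.73700 <1
  x=-0.833: |R|=0.63785 <1
  x=-1.972: |R|=1.66682 >1
  x=-1.758: |R|=1.33917 >1
  x=-1.500: |R|=1.02679 >1
Stable set (-1.4737, 0).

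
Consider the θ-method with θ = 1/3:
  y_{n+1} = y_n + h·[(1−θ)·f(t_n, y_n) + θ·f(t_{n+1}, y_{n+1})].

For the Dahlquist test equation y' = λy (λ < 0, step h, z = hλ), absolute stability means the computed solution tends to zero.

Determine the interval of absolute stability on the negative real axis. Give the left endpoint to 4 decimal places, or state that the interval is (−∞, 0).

z∈(-6.0000,0).

On y'=λy, z=hλ:
  y_{n+1} = y_n + z·[2/3·y_n + 1/3·y_{n+1}] ⇒ (1 − 1/3z)y_{n+1} = (1 + 2/3z)y_n
  Hence R(z) = (1 + 2/3z)/(1 − 1/3z).

Solve |R(x)|<1 on ℝ⁻.
x=-1.79: |R|=0.1211
R=−1: 1+2/3x = −1+1/3x ⇒ -1/3x=2 ⇒ x=2/(-1/3)=-6.0000
Confirm numerically:
  x=-5.248: |R|=0.90883 <1
  x=-4.083: |R|=0.72935 <1
  x=-3.906: |R|=0.69679 <1
  x=-2.830: |R|=0.45626 <1
  x=-6.452: |R|=1.04782 >1
  x=-6.428: |R|=1.04540 >1
  x=-6.240: |R|=1.02597 >1
Stable set (-6.0000, 0).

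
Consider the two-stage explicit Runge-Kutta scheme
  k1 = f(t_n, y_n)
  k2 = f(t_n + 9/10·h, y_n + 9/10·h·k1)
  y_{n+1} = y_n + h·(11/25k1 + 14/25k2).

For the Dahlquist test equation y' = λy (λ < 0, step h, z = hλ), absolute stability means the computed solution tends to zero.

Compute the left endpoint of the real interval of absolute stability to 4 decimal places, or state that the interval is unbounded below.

left endpoint -1.9841.

Set f=λy, z=hλ:
  k1=λy_n ⇒ h·k1=z·y_n;  k2=λ(1+9/10z)y_n ⇒ h·k2=z(1+9/10z)y_n
  y_{n+1}/y_n = 1 + 11/25z + 14/25z(1+9/10z) = 1 + z + 63/125z²
  so R(z) = 1 + z + 63/125z².

Need |R(x)|<1, x<0.
x=-0.85: |R|=0.5141
R=1: x+63/125x²=0 ⇒ x=−125/63=-1.9841; min R=1−1/(4·63/125)=0.5040>−1
Confirm numerically:
  x=-1.941: |R|=0.95781 <1
  x=-1.609: |R|=0.69580 <1
  x=-0.887: |R|=0.50953 <1
  x=-0.857: |R|=0.51316 <1
  x=-2.551: |R|=1.72883 >1
  x=-2.472: |R|=1.60784 >1
  x=-2.097: |R|=1.11929 >1
So |R|<1 on (-1.9841, 0).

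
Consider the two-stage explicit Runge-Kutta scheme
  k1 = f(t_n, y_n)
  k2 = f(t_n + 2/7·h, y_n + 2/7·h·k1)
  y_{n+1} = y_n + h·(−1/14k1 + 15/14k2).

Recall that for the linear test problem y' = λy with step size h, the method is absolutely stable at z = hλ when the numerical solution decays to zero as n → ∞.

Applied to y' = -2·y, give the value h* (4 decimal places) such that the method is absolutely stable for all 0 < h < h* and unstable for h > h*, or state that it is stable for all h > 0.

(-3.2667,0); λ=-2 ⇒ h* = (49/15)/2 = 1.6333.

With y'=λy (z=hλ):
  k1=λy_n ⇒ h·k1=z·y_n;  k2=λ(1+2/7z)y_n ⇒ h·k2=z(1+2/7z)y_n
  y_{n+1}/y_n = 1 − 1/14z + 15/14z(1+2/7z) = 1 + z + 15/49z²
  ⇒ R(z) = 1 + z + 15/49z².

Find x<0 with |R(x)|<1.
x=-0.85: |R|=0.3712
R=1: x+15/49x²=0 ⇒ x=−49/15=-3.2667; min R=1−1/(4·15/49)=0.1833>−1
Confirm numerically:
  x=-3.060: |R|=0.80641 <1
  x=-1.908: |R|=0.20643 <1
  x=-1.867: |R|=0.20005 <1
  x=-3.866: |R|=1.70929 >1
  x=-3.716: |R|=1.51114 >1
Interval (-3.2667, 0).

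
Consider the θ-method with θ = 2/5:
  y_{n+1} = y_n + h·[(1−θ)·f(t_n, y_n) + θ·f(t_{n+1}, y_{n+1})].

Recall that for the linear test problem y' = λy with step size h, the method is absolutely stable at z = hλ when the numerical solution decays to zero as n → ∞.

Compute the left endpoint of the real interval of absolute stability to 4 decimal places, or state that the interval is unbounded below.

left endpoint -10.0000.

On y'=λy, z=hλ:
  y_{n+1} = y_n + z·[3/5·y_n + 2/5·y_{n+1}] ⇒ (1 − 2/5z)y_{n+1} = (1 + 3/5z)y_n
  ⇒ R(z) = (1 + 3/5z)/(1 − 2/5z).

Find x<0 with |R(x)|<1.
x=-1.75: |R|=0.0294
R=−1: 1+3/5x = −1+2/5x ⇒ -1/5x=2 ⇒ x=2/(-1/5)=-10.0000
Confirm numerically:
  x=-7.183: |R|=0.85454 <1
  x=-6.927: |R|=0.83701 <1
  x=-6.402: |R|=0.79791 <1
  x=-10.519: |R|=1.01993 >1
  x=-10.184: |R|=1.00725 >1
  x=-10.095: |R|=1.00377 >1
Stable set (-10.0000, 0).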